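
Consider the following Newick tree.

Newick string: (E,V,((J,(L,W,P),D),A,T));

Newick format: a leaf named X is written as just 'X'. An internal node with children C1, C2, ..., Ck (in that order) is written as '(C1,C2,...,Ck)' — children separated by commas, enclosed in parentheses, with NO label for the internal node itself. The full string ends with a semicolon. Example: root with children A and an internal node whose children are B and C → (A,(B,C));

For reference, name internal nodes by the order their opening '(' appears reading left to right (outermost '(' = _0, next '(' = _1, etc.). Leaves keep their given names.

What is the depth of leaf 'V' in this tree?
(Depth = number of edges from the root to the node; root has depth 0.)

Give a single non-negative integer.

Newick: (E,V,((J,(L,W,P),D),A,T));
Naming internals by '(' encounter order: outermost '(' = _0, next = _1, ...
Query node: V
Path from root: _0 -> V
Depth of V: 1 (number of edges from root)

Answer: 1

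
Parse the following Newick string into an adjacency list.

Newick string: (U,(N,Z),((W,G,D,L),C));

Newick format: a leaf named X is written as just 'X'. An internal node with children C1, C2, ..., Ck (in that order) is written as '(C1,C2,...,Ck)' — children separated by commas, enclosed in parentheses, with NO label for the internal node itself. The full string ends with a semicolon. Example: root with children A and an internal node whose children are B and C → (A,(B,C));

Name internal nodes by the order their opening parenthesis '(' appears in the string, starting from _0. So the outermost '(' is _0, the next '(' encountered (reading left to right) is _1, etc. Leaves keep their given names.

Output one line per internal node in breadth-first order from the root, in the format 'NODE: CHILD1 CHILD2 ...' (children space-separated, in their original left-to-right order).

Input: (U,(N,Z),((W,G,D,L),C));
Scanning left-to-right, naming '(' by encounter order:
  pos 0: '(' -> open internal node _0 (depth 1)
  pos 3: '(' -> open internal node _1 (depth 2)
  pos 7: ')' -> close internal node _1 (now at depth 1)
  pos 9: '(' -> open internal node _2 (depth 2)
  pos 10: '(' -> open internal node _3 (depth 3)
  pos 18: ')' -> close internal node _3 (now at depth 2)
  pos 21: ')' -> close internal node _2 (now at depth 1)
  pos 22: ')' -> close internal node _0 (now at depth 0)
Total internal nodes: 4
BFS adjacency from root:
  _0: U _1 _2
  _1: N Z
  _2: _3 C
  _3: W G D L

Answer: _0: U _1 _2
_1: N Z
_2: _3 C
_3: W G D L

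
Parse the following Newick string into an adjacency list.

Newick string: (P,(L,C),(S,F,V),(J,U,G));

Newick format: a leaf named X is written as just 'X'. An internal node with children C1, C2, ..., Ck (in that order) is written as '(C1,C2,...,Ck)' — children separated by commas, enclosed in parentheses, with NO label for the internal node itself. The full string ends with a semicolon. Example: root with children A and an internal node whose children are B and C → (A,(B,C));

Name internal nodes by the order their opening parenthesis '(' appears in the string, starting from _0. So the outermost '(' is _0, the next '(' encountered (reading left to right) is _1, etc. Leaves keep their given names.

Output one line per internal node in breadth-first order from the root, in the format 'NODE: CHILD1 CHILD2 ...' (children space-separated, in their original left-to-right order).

Input: (P,(L,C),(S,F,V),(J,U,G));
Scanning left-to-right, naming '(' by encounter order:
  pos 0: '(' -> open internal node _0 (depth 1)
  pos 3: '(' -> open internal node _1 (depth 2)
  pos 7: ')' -> close internal node _1 (now at depth 1)
  pos 9: '(' -> open internal node _2 (depth 2)
  pos 15: ')' -> close internal node _2 (now at depth 1)
  pos 17: '(' -> open internal node _3 (depth 2)
  pos 23: ')' -> close internal node _3 (now at depth 1)
  pos 24: ')' -> close internal node _0 (now at depth 0)
Total internal nodes: 4
BFS adjacency from root:
  _0: P _1 _2 _3
  _1: L C
  _2: S F V
  _3: J U G

Answer: _0: P _1 _2 _3
_1: L C
_2: S F V
_3: J U G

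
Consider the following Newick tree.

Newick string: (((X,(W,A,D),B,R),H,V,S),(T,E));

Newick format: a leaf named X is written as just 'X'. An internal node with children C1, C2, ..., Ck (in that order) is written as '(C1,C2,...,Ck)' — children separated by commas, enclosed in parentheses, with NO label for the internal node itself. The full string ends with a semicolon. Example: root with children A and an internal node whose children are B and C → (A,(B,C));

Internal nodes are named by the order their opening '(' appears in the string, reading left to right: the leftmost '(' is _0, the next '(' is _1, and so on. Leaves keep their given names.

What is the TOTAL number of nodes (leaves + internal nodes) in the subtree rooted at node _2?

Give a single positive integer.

Answer: 8

Derivation:
Newick: (((X,(W,A,D),B,R),H,V,S),(T,E));
Locate _2: it is the '(' at position 2 (the 3rd '(' reading left to right).
Query: subtree rooted at _2
_2: subtree_size = 1 + 7
  X: subtree_size = 1 + 0
  _3: subtree_size = 1 + 3
    W: subtree_size = 1 + 0
    A: subtree_size = 1 + 0
    D: subtree_size = 1 + 0
  B: subtree_size = 1 + 0
  R: subtree_size = 1 + 0
Total subtree size of _2: 8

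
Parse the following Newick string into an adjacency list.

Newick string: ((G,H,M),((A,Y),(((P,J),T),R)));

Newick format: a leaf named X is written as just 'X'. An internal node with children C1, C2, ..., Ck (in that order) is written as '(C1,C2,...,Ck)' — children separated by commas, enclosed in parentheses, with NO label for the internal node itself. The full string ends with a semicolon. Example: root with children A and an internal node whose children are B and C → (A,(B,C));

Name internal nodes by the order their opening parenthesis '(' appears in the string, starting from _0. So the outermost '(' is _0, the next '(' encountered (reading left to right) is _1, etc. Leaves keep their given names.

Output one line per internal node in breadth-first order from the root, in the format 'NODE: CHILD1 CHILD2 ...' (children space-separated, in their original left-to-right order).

Input: ((G,H,M),((A,Y),(((P,J),T),R)));
Scanning left-to-right, naming '(' by encounter order:
  pos 0: '(' -> open internal node _0 (depth 1)
  pos 1: '(' -> open internal node _1 (depth 2)
  pos 7: ')' -> close internal node _1 (now at depth 1)
  pos 9: '(' -> open internal node _2 (depth 2)
  pos 10: '(' -> open internal node _3 (depth 3)
  pos 14: ')' -> close internal node _3 (now at depth 2)
  pos 16: '(' -> open internal node _4 (depth 3)
  pos 17: '(' -> open internal node _5 (depth 4)
  pos 18: '(' -> open internal node _6 (depth 5)
  pos 22: ')' -> close internal node _6 (now at depth 4)
  pos 25: ')' -> close internal node _5 (now at depth 3)
  pos 28: ')' -> close internal node _4 (now at depth 2)
  pos 29: ')' -> close internal node _2 (now at depth 1)
  pos 30: ')' -> close internal node _0 (now at depth 0)
Total internal nodes: 7
BFS adjacency from root:
  _0: _1 _2
  _1: G H M
  _2: _3 _4
  _3: A Y
  _4: _5 R
  _5: _6 T
  _6: P J

Answer: _0: _1 _2
_1: G H M
_2: _3 _4
_3: A Y
_4: _5 R
_5: _6 T
_6: P J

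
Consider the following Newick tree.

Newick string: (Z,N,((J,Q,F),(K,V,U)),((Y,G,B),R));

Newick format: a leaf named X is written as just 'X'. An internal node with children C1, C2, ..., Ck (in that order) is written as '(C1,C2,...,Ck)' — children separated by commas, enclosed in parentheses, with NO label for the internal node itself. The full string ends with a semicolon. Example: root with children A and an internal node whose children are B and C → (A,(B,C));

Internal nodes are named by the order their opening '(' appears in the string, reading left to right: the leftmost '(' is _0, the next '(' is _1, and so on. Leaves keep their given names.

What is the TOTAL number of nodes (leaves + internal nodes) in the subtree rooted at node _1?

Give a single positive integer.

Answer: 9

Derivation:
Newick: (Z,N,((J,Q,F),(K,V,U)),((Y,G,B),R));
Locate _1: it is the '(' at position 5 (the 2nd '(' reading left to right).
Query: subtree rooted at _1
_1: subtree_size = 1 + 8
  _2: subtree_size = 1 + 3
    J: subtree_size = 1 + 0
    Q: subtree_size = 1 + 0
    F: subtree_size = 1 + 0
  _3: subtree_size = 1 + 3
    K: subtree_size = 1 + 0
    V: subtree_size = 1 + 0
    U: subtree_size = 1 + 0
Total subtree size of _1: 9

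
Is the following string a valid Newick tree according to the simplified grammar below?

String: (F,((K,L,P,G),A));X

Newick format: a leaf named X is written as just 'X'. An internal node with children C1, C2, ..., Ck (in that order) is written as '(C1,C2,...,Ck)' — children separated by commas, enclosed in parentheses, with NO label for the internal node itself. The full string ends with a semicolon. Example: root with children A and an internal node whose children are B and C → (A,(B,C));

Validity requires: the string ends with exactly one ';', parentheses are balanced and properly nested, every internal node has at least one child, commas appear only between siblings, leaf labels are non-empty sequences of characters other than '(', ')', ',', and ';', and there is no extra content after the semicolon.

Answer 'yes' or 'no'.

Input: (F,((K,L,P,G),A));X
Paren balance: 3 '(' vs 3 ')' OK
Ends with single ';': False
Full parse: FAILS (must end with ;)
Valid: False

Answer: no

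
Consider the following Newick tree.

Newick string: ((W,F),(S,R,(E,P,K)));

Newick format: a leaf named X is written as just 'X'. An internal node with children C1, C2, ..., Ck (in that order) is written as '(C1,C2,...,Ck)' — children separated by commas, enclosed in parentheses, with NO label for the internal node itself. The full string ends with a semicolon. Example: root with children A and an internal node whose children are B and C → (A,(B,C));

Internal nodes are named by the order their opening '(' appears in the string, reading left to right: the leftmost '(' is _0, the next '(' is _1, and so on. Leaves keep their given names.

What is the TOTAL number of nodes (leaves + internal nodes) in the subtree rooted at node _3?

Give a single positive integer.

Newick: ((W,F),(S,R,(E,P,K)));
Locate _3: it is the '(' at position 12 (the 4th '(' reading left to right).
Query: subtree rooted at _3
_3: subtree_size = 1 + 3
  E: subtree_size = 1 + 0
  P: subtree_size = 1 + 0
  K: subtree_size = 1 + 0
Total subtree size of _3: 4

Answer: 4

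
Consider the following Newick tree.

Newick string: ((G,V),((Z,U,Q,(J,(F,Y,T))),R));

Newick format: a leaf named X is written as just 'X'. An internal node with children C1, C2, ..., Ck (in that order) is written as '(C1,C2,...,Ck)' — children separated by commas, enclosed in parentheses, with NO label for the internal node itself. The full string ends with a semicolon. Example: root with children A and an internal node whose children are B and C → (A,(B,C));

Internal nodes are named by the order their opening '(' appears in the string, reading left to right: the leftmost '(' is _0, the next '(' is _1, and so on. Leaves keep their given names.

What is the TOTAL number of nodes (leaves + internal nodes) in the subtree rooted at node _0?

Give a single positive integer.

Newick: ((G,V),((Z,U,Q,(J,(F,Y,T))),R));
Locate _0: it is the '(' at position 0 (the 1st '(' reading left to right).
Query: subtree rooted at _0
_0: subtree_size = 1 + 15
  _1: subtree_size = 1 + 2
    G: subtree_size = 1 + 0
    V: subtree_size = 1 + 0
  _2: subtree_size = 1 + 11
    _3: subtree_size = 1 + 9
      Z: subtree_size = 1 + 0
      U: subtree_size = 1 + 0
      Q: subtree_size = 1 + 0
      _4: subtree_size = 1 + 5
        J: subtree_size = 1 + 0
        _5: subtree_size = 1 + 3
          F: subtree_size = 1 + 0
          Y: subtree_size = 1 + 0
          T: subtree_size = 1 + 0
    R: subtree_size = 1 + 0
Total subtree size of _0: 16

Answer: 16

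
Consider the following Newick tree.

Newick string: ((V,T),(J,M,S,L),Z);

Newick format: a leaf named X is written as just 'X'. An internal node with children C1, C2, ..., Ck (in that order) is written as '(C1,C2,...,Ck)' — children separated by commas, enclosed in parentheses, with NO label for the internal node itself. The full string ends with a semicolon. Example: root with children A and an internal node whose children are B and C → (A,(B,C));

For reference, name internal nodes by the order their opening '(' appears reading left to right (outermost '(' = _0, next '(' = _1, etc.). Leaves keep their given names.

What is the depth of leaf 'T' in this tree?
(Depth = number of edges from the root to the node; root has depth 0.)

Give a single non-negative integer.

Answer: 2

Derivation:
Newick: ((V,T),(J,M,S,L),Z);
Naming internals by '(' encounter order: outermost '(' = _0, next = _1, ...
Query node: T
Path from root: _0 -> _1 -> T
Depth of T: 2 (number of edges from root)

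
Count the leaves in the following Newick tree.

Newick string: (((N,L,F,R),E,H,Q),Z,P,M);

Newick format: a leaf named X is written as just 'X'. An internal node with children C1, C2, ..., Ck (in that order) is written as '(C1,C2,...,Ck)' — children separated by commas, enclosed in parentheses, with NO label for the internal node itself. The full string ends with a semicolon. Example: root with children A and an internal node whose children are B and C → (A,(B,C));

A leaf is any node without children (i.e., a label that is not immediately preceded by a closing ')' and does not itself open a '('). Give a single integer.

Newick: (((N,L,F,R),E,H,Q),Z,P,M);
Scan left-to-right; a leaf is any maximal label run not followed by '(':
  pos 3: leaf 'N' → count = 1
  pos 5: leaf 'L' → count = 2
  pos 7: leaf 'F' → count = 3
  pos 9: leaf 'R' → count = 4
  pos 12: leaf 'E' → count = 5
  pos 14: leaf 'H' → count = 6
  pos 16: leaf 'Q' → count = 7
  pos 19: leaf 'Z' → count = 8
  pos 21: leaf 'P' → count = 9
  pos 23: leaf 'M' → count = 10
Total leaves: 10

Answer: 10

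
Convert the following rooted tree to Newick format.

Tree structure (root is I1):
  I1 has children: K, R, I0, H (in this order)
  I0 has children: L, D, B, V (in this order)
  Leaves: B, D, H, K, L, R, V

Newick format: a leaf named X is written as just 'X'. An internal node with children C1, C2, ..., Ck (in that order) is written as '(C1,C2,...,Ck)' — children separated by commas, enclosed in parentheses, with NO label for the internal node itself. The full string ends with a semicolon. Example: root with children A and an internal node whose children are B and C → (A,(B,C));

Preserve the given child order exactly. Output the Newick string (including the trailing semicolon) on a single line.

Answer: (K,R,(L,D,B,V),H);

Derivation:
internal I1 with children ['K', 'R', 'I0', 'H']
  leaf 'K' → 'K'
  leaf 'R' → 'R'
  internal I0 with children ['L', 'D', 'B', 'V']
    leaf 'L' → 'L'
    leaf 'D' → 'D'
    leaf 'B' → 'B'
    leaf 'V' → 'V'
  → '(L,D,B,V)'
  leaf 'H' → 'H'
→ '(K,R,(L,D,B,V),H)'
Final: (K,R,(L,D,B,V),H);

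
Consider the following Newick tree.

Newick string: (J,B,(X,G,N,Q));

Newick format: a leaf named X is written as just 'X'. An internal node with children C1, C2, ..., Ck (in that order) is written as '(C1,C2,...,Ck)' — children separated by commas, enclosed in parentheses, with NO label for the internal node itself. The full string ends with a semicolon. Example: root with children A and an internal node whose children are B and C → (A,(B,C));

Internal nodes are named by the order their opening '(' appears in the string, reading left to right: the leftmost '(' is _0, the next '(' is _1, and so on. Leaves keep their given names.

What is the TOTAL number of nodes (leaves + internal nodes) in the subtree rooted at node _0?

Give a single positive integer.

Answer: 8

Derivation:
Newick: (J,B,(X,G,N,Q));
Locate _0: it is the '(' at position 0 (the 1st '(' reading left to right).
Query: subtree rooted at _0
_0: subtree_size = 1 + 7
  J: subtree_size = 1 + 0
  B: subtree_size = 1 + 0
  _1: subtree_size = 1 + 4
    X: subtree_size = 1 + 0
    G: subtree_size = 1 + 0
    N: subtree_size = 1 + 0
    Q: subtree_size = 1 + 0
Total subtree size of _0: 8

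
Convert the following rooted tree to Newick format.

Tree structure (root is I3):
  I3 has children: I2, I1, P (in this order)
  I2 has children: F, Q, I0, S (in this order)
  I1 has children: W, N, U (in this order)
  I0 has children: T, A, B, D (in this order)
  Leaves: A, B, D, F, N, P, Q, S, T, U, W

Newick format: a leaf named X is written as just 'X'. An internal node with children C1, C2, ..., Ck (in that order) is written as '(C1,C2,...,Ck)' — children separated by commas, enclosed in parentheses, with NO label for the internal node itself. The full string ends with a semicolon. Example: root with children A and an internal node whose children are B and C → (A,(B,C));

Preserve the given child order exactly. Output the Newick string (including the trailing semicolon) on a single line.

Answer: ((F,Q,(T,A,B,D),S),(W,N,U),P);

Derivation:
internal I3 with children ['I2', 'I1', 'P']
  internal I2 with children ['F', 'Q', 'I0', 'S']
    leaf 'F' → 'F'
    leaf 'Q' → 'Q'
    internal I0 with children ['T', 'A', 'B', 'D']
      leaf 'T' → 'T'
      leaf 'A' → 'A'
      leaf 'B' → 'B'
      leaf 'D' → 'D'
    → '(T,A,B,D)'
    leaf 'S' → 'S'
  → '(F,Q,(T,A,B,D),S)'
  internal I1 with children ['W', 'N', 'U']
    leaf 'W' → 'W'
    leaf 'N' → 'N'
    leaf 'U' → 'U'
  → '(W,N,U)'
  leaf 'P' → 'P'
→ '((F,Q,(T,A,B,D),S),(W,N,U),P)'
Final: ((F,Q,(T,A,B,D),S),(W,N,U),P);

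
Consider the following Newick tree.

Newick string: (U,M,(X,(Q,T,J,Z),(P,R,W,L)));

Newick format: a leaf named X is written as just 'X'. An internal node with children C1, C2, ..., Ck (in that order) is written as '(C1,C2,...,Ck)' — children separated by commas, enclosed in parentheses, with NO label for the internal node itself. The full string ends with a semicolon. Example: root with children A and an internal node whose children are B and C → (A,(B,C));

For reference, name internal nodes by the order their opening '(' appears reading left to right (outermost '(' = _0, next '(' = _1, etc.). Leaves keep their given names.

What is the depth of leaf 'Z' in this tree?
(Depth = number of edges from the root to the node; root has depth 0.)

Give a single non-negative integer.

Newick: (U,M,(X,(Q,T,J,Z),(P,R,W,L)));
Naming internals by '(' encounter order: outermost '(' = _0, next = _1, ...
Query node: Z
Path from root: _0 -> _1 -> _2 -> Z
Depth of Z: 3 (number of edges from root)

Answer: 3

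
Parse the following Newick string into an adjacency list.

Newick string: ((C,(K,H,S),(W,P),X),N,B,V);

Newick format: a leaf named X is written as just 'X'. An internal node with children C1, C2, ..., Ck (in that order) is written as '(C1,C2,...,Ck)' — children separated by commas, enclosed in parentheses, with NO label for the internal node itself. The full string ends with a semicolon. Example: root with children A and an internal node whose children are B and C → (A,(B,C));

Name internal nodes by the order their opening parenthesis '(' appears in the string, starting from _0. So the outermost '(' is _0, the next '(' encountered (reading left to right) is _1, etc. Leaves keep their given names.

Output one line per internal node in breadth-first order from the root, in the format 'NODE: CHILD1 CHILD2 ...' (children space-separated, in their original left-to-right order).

Input: ((C,(K,H,S),(W,P),X),N,B,V);
Scanning left-to-right, naming '(' by encounter order:
  pos 0: '(' -> open internal node _0 (depth 1)
  pos 1: '(' -> open internal node _1 (depth 2)
  pos 4: '(' -> open internal node _2 (depth 3)
  pos 10: ')' -> close internal node _2 (now at depth 2)
  pos 12: '(' -> open internal node _3 (depth 3)
  pos 16: ')' -> close internal node _3 (now at depth 2)
  pos 19: ')' -> close internal node _1 (now at depth 1)
  pos 26: ')' -> close internal node _0 (now at depth 0)
Total internal nodes: 4
BFS adjacency from root:
  _0: _1 N B V
  _1: C _2 _3 X
  _2: K H S
  _3: W P

Answer: _0: _1 N B V
_1: C _2 _3 X
_2: K H S
_3: W P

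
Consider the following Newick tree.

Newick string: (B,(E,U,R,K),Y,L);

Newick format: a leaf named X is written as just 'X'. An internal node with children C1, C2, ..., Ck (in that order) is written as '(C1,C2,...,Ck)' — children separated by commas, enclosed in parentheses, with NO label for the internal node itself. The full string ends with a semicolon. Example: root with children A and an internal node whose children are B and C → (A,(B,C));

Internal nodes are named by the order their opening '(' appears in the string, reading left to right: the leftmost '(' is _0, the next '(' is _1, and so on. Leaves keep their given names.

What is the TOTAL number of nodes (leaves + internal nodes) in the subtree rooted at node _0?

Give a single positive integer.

Newick: (B,(E,U,R,K),Y,L);
Locate _0: it is the '(' at position 0 (the 1st '(' reading left to right).
Query: subtree rooted at _0
_0: subtree_size = 1 + 8
  B: subtree_size = 1 + 0
  _1: subtree_size = 1 + 4
    E: subtree_size = 1 + 0
    U: subtree_size = 1 + 0
    R: subtree_size = 1 + 0
    K: subtree_size = 1 + 0
  Y: subtree_size = 1 + 0
  L: subtree_size = 1 + 0
Total subtree size of _0: 9

Answer: 9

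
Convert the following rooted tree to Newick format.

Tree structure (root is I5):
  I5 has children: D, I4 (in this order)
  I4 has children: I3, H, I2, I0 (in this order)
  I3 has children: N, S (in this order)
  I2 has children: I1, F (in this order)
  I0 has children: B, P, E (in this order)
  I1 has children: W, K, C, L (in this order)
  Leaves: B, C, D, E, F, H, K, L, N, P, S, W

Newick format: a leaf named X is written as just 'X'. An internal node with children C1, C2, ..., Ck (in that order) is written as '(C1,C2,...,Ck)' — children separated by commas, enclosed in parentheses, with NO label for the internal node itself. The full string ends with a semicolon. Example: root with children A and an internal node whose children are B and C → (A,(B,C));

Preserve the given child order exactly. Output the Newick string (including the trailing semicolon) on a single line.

internal I5 with children ['D', 'I4']
  leaf 'D' → 'D'
  internal I4 with children ['I3', 'H', 'I2', 'I0']
    internal I3 with children ['N', 'S']
      leaf 'N' → 'N'
      leaf 'S' → 'S'
    → '(N,S)'
    leaf 'H' → 'H'
    internal I2 with children ['I1', 'F']
      internal I1 with children ['W', 'K', 'C', 'L']
        leaf 'W' → 'W'
        leaf 'K' → 'K'
        leaf 'C' → 'C'
        leaf 'L' → 'L'
      → '(W,K,C,L)'
      leaf 'F' → 'F'
    → '((W,K,C,L),F)'
    internal I0 with children ['B', 'P', 'E']
      leaf 'B' → 'B'
      leaf 'P' → 'P'
      leaf 'E' → 'E'
    → '(B,P,E)'
  → '((N,S),H,((W,K,C,L),F),(B,P,E))'
→ '(D,((N,S),H,((W,K,C,L),F),(B,P,E)))'
Final: (D,((N,S),H,((W,K,C,L),F),(B,P,E)));

Answer: (D,((N,S),H,((W,K,C,L),F),(B,P,E)));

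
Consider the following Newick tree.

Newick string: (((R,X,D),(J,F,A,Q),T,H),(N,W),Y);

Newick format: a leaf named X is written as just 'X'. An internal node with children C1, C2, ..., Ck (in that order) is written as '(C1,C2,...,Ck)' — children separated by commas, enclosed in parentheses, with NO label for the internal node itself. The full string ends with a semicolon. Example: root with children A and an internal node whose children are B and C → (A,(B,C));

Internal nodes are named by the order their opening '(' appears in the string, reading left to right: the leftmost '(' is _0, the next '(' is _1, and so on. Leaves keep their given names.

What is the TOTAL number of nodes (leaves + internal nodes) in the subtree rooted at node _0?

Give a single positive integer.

Newick: (((R,X,D),(J,F,A,Q),T,H),(N,W),Y);
Locate _0: it is the '(' at position 0 (the 1st '(' reading left to right).
Query: subtree rooted at _0
_0: subtree_size = 1 + 16
  _1: subtree_size = 1 + 11
    _2: subtree_size = 1 + 3
      R: subtree_size = 1 + 0
      X: subtree_size = 1 + 0
      D: subtree_size = 1 + 0
    _3: subtree_size = 1 + 4
      J: subtree_size = 1 + 0
      F: subtree_size = 1 + 0
      A: subtree_size = 1 + 0
      Q: subtree_size = 1 + 0
    T: subtree_size = 1 + 0
    H: subtree_size = 1 + 0
  _4: subtree_size = 1 + 2
    N: subtree_size = 1 + 0
    W: subtree_size = 1 + 0
  Y: subtree_size = 1 + 0
Total subtree size of _0: 17

Answer: 17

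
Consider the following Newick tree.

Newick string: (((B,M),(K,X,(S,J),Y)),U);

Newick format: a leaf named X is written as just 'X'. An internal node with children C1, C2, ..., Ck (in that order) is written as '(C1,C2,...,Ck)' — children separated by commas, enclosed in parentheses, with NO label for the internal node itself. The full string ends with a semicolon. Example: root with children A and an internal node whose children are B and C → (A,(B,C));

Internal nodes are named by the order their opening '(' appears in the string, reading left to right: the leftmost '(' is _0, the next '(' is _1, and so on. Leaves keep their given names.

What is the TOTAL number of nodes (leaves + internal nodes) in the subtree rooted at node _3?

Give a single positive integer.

Answer: 7

Derivation:
Newick: (((B,M),(K,X,(S,J),Y)),U);
Locate _3: it is the '(' at position 8 (the 4th '(' reading left to right).
Query: subtree rooted at _3
_3: subtree_size = 1 + 6
  K: subtree_size = 1 + 0
  X: subtree_size = 1 + 0
  _4: subtree_size = 1 + 2
    S: subtree_size = 1 + 0
    J: subtree_size = 1 + 0
  Y: subtree_size = 1 + 0
Total subtree size of _3: 7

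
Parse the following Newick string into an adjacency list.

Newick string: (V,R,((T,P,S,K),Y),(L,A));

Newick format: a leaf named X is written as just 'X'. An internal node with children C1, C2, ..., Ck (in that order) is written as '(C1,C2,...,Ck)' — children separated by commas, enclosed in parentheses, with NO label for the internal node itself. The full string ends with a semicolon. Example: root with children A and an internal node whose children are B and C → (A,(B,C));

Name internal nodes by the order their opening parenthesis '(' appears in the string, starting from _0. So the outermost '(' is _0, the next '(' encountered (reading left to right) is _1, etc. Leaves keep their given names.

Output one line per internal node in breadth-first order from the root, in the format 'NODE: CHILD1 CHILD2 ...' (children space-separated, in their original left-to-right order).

Input: (V,R,((T,P,S,K),Y),(L,A));
Scanning left-to-right, naming '(' by encounter order:
  pos 0: '(' -> open internal node _0 (depth 1)
  pos 5: '(' -> open internal node _1 (depth 2)
  pos 6: '(' -> open internal node _2 (depth 3)
  pos 14: ')' -> close internal node _2 (now at depth 2)
  pos 17: ')' -> close internal node _1 (now at depth 1)
  pos 19: '(' -> open internal node _3 (depth 2)
  pos 23: ')' -> close internal node _3 (now at depth 1)
  pos 24: ')' -> close internal node _0 (now at depth 0)
Total internal nodes: 4
BFS adjacency from root:
  _0: V R _1 _3
  _1: _2 Y
  _3: L A
  _2: T P S K

Answer: _0: V R _1 _3
_1: _2 Y
_3: L A
_2: T P S K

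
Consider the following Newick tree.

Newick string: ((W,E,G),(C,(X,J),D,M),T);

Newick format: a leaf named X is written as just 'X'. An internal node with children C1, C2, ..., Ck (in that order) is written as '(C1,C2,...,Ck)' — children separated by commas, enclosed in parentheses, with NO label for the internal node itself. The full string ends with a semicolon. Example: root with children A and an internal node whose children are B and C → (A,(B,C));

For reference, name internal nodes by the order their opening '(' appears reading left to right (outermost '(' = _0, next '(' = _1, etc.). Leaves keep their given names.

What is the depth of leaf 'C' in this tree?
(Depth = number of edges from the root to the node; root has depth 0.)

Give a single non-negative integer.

Answer: 2

Derivation:
Newick: ((W,E,G),(C,(X,J),D,M),T);
Naming internals by '(' encounter order: outermost '(' = _0, next = _1, ...
Query node: C
Path from root: _0 -> _2 -> C
Depth of C: 2 (number of edges from root)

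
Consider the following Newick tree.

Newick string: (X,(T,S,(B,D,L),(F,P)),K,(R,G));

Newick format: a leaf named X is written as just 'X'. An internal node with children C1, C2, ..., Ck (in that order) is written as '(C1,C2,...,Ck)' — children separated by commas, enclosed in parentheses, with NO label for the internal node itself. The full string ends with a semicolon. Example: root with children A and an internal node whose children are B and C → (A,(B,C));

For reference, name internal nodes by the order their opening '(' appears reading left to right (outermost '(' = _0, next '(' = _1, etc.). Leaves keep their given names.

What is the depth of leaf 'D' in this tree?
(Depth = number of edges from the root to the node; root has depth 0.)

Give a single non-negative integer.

Answer: 3

Derivation:
Newick: (X,(T,S,(B,D,L),(F,P)),K,(R,G));
Naming internals by '(' encounter order: outermost '(' = _0, next = _1, ...
Query node: D
Path from root: _0 -> _1 -> _2 -> D
Depth of D: 3 (number of edges from root)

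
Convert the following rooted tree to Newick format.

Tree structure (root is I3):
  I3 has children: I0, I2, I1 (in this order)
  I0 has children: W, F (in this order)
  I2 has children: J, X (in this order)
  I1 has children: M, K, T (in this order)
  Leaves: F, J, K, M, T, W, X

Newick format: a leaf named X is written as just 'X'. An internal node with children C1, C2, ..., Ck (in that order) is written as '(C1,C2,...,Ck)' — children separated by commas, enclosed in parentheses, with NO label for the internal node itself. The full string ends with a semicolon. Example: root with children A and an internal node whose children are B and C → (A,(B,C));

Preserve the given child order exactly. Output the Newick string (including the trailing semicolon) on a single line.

Answer: ((W,F),(J,X),(M,K,T));

Derivation:
internal I3 with children ['I0', 'I2', 'I1']
  internal I0 with children ['W', 'F']
    leaf 'W' → 'W'
    leaf 'F' → 'F'
  → '(W,F)'
  internal I2 with children ['J', 'X']
    leaf 'J' → 'J'
    leaf 'X' → 'X'
  → '(J,X)'
  internal I1 with children ['M', 'K', 'T']
    leaf 'M' → 'M'
    leaf 'K' → 'K'
    leaf 'T' → 'T'
  → '(M,K,T)'
→ '((W,F),(J,X),(M,K,T))'
Final: ((W,F),(J,X),(M,K,T));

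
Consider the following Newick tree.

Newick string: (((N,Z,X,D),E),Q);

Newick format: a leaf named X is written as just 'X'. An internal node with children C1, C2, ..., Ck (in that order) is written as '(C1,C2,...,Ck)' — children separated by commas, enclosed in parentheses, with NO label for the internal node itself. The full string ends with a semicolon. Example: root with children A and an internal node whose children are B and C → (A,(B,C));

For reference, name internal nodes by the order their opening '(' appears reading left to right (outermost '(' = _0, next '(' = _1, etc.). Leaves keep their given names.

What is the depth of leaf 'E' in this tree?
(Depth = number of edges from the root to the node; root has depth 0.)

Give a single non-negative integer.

Answer: 2

Derivation:
Newick: (((N,Z,X,D),E),Q);
Naming internals by '(' encounter order: outermost '(' = _0, next = _1, ...
Query node: E
Path from root: _0 -> _1 -> E
Depth of E: 2 (number of edges from root)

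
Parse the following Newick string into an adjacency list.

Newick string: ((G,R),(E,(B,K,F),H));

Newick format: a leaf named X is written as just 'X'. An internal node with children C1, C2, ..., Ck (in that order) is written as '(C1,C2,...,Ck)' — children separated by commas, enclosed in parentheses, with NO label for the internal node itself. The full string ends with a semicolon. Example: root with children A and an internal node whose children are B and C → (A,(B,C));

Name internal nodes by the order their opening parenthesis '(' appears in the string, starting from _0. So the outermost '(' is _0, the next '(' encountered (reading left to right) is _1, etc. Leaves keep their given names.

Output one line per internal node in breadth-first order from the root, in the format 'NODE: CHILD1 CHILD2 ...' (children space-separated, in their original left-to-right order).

Input: ((G,R),(E,(B,K,F),H));
Scanning left-to-right, naming '(' by encounter order:
  pos 0: '(' -> open internal node _0 (depth 1)
  pos 1: '(' -> open internal node _1 (depth 2)
  pos 5: ')' -> close internal node _1 (now at depth 1)
  pos 7: '(' -> open internal node _2 (depth 2)
  pos 10: '(' -> open internal node _3 (depth 3)
  pos 16: ')' -> close internal node _3 (now at depth 2)
  pos 19: ')' -> close internal node _2 (now at depth 1)
  pos 20: ')' -> close internal node _0 (now at depth 0)
Total internal nodes: 4
BFS adjacency from root:
  _0: _1 _2
  _1: G R
  _2: E _3 H
  _3: B K F

Answer: _0: _1 _2
_1: G R
_2: E _3 H
_3: B K F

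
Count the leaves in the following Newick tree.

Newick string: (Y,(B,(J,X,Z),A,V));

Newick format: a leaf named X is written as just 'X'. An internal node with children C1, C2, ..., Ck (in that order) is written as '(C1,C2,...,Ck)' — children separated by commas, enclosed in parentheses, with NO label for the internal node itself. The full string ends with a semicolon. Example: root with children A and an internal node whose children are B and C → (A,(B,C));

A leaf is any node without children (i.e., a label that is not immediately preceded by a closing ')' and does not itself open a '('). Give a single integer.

Newick: (Y,(B,(J,X,Z),A,V));
Scan left-to-right; a leaf is any maximal label run not followed by '(':
  pos 1: leaf 'Y' → count = 1
  pos 4: leaf 'B' → count = 2
  pos 7: leaf 'J' → count = 3
  pos 9: leaf 'X' → count = 4
  pos 11: leaf 'Z' → count = 5
  pos 14: leaf 'A' → count = 6
  pos 16: leaf 'V' → count = 7
Total leaves: 7

Answer: 7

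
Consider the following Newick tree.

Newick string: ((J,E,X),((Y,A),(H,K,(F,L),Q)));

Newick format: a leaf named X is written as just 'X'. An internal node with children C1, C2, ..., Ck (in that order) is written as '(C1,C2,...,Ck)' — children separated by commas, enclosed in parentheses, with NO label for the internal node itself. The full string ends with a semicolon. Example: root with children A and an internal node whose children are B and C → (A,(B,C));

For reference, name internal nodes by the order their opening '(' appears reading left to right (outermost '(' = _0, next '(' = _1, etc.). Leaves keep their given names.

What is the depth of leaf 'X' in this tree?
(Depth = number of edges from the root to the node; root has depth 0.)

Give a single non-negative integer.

Newick: ((J,E,X),((Y,A),(H,K,(F,L),Q)));
Naming internals by '(' encounter order: outermost '(' = _0, next = _1, ...
Query node: X
Path from root: _0 -> _1 -> X
Depth of X: 2 (number of edges from root)

Answer: 2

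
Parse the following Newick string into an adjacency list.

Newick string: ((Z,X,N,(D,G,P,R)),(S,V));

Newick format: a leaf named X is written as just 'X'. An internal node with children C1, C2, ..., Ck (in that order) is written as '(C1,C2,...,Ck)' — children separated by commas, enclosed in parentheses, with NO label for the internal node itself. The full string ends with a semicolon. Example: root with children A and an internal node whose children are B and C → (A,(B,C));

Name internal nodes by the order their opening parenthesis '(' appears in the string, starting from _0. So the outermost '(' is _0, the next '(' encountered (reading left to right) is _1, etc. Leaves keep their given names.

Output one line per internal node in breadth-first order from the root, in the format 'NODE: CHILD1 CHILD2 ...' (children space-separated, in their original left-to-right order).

Input: ((Z,X,N,(D,G,P,R)),(S,V));
Scanning left-to-right, naming '(' by encounter order:
  pos 0: '(' -> open internal node _0 (depth 1)
  pos 1: '(' -> open internal node _1 (depth 2)
  pos 8: '(' -> open internal node _2 (depth 3)
  pos 16: ')' -> close internal node _2 (now at depth 2)
  pos 17: ')' -> close internal node _1 (now at depth 1)
  pos 19: '(' -> open internal node _3 (depth 2)
  pos 23: ')' -> close internal node _3 (now at depth 1)
  pos 24: ')' -> close internal node _0 (now at depth 0)
Total internal nodes: 4
BFS adjacency from root:
  _0: _1 _3
  _1: Z X N _2
  _3: S V
  _2: D G P R

Answer: _0: _1 _3
_1: Z X N _2
_3: S V
_2: D G P R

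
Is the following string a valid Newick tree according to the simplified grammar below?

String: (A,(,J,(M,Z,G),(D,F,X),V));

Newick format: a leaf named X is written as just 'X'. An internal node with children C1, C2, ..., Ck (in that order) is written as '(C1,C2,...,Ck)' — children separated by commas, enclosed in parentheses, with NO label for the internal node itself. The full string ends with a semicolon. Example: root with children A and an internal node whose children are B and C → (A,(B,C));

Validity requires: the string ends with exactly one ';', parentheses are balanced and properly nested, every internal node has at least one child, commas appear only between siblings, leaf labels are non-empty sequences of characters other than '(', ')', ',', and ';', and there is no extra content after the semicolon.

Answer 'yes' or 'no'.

Input: (A,(,J,(M,Z,G),(D,F,X),V));
Paren balance: 4 '(' vs 4 ')' OK
Ends with single ';': True
Full parse: FAILS (empty leaf label at pos 4)
Valid: False

Answer: no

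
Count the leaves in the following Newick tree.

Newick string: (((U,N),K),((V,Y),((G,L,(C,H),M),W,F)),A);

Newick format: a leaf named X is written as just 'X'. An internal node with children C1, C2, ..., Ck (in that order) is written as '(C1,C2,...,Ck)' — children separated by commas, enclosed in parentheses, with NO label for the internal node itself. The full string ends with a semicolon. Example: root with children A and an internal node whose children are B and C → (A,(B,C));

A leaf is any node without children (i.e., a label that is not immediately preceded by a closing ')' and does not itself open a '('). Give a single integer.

Newick: (((U,N),K),((V,Y),((G,L,(C,H),M),W,F)),A);
Scan left-to-right; a leaf is any maximal label run not followed by '(':
  pos 3: leaf 'U' → count = 1
  pos 5: leaf 'N' → count = 2
  pos 8: leaf 'K' → count = 3
  pos 13: leaf 'V' → count = 4
  pos 15: leaf 'Y' → count = 5
  pos 20: leaf 'G' → count = 6
  pos 22: leaf 'L' → count = 7
  pos 25: leaf 'C' → count = 8
  pos 27: leaf 'H' → count = 9
  pos 30: leaf 'M' → count = 10
  pos 33: leaf 'W' → count = 11
  pos 35: leaf 'F' → count = 12
  pos 39: leaf 'A' → count = 13
Total leaves: 13

Answer: 13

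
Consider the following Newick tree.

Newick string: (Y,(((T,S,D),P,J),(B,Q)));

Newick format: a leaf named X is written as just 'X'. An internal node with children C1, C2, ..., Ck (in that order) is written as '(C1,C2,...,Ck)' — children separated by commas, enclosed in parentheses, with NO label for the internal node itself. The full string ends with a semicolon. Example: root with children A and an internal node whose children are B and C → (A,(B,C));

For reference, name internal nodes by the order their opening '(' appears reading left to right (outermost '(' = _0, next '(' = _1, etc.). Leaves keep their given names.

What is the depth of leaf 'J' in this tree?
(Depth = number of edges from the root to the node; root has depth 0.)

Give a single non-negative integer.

Answer: 3

Derivation:
Newick: (Y,(((T,S,D),P,J),(B,Q)));
Naming internals by '(' encounter order: outermost '(' = _0, next = _1, ...
Query node: J
Path from root: _0 -> _1 -> _2 -> J
Depth of J: 3 (number of edges from root)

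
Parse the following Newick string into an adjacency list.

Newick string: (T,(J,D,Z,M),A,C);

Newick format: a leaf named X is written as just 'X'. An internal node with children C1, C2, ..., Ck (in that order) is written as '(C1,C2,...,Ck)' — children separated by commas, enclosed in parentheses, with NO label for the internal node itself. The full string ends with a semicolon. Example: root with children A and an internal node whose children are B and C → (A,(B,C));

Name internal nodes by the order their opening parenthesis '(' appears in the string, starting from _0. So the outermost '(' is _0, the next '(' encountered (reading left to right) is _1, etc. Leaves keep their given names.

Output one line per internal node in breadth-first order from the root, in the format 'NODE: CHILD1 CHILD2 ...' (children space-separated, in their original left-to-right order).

Input: (T,(J,D,Z,M),A,C);
Scanning left-to-right, naming '(' by encounter order:
  pos 0: '(' -> open internal node _0 (depth 1)
  pos 3: '(' -> open internal node _1 (depth 2)
  pos 11: ')' -> close internal node _1 (now at depth 1)
  pos 16: ')' -> close internal node _0 (now at depth 0)
Total internal nodes: 2
BFS adjacency from root:
  _0: T _1 A C
  _1: J D Z M

Answer: _0: T _1 A C
_1: J D Z M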